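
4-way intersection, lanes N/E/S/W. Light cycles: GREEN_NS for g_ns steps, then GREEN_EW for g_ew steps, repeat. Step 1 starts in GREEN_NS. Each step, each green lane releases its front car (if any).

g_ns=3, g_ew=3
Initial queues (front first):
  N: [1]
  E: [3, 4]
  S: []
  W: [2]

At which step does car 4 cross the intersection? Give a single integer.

Step 1 [NS]: N:car1-GO,E:wait,S:empty,W:wait | queues: N=0 E=2 S=0 W=1
Step 2 [NS]: N:empty,E:wait,S:empty,W:wait | queues: N=0 E=2 S=0 W=1
Step 3 [NS]: N:empty,E:wait,S:empty,W:wait | queues: N=0 E=2 S=0 W=1
Step 4 [EW]: N:wait,E:car3-GO,S:wait,W:car2-GO | queues: N=0 E=1 S=0 W=0
Step 5 [EW]: N:wait,E:car4-GO,S:wait,W:empty | queues: N=0 E=0 S=0 W=0
Car 4 crosses at step 5

5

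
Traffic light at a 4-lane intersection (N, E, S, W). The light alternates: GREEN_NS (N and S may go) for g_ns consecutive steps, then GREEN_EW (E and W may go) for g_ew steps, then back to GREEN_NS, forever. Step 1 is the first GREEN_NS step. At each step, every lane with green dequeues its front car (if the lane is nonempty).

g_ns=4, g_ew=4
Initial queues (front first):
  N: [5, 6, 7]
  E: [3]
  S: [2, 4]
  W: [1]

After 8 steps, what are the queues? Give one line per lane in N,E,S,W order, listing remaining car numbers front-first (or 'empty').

Step 1 [NS]: N:car5-GO,E:wait,S:car2-GO,W:wait | queues: N=2 E=1 S=1 W=1
Step 2 [NS]: N:car6-GO,E:wait,S:car4-GO,W:wait | queues: N=1 E=1 S=0 W=1
Step 3 [NS]: N:car7-GO,E:wait,S:empty,W:wait | queues: N=0 E=1 S=0 W=1
Step 4 [NS]: N:empty,E:wait,S:empty,W:wait | queues: N=0 E=1 S=0 W=1
Step 5 [EW]: N:wait,E:car3-GO,S:wait,W:car1-GO | queues: N=0 E=0 S=0 W=0

N: empty
E: empty
S: empty
W: empty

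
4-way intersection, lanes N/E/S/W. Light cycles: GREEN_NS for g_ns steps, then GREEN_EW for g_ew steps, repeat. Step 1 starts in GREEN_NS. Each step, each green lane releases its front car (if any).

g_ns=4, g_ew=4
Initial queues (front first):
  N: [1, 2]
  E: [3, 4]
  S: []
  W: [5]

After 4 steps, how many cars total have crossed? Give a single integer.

Answer: 2

Derivation:
Step 1 [NS]: N:car1-GO,E:wait,S:empty,W:wait | queues: N=1 E=2 S=0 W=1
Step 2 [NS]: N:car2-GO,E:wait,S:empty,W:wait | queues: N=0 E=2 S=0 W=1
Step 3 [NS]: N:empty,E:wait,S:empty,W:wait | queues: N=0 E=2 S=0 W=1
Step 4 [NS]: N:empty,E:wait,S:empty,W:wait | queues: N=0 E=2 S=0 W=1
Cars crossed by step 4: 2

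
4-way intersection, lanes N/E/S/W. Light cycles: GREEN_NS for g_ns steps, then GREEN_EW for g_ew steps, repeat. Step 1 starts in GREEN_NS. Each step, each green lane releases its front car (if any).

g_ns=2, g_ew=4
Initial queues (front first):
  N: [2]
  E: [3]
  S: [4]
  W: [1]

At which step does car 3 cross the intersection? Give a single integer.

Step 1 [NS]: N:car2-GO,E:wait,S:car4-GO,W:wait | queues: N=0 E=1 S=0 W=1
Step 2 [NS]: N:empty,E:wait,S:empty,W:wait | queues: N=0 E=1 S=0 W=1
Step 3 [EW]: N:wait,E:car3-GO,S:wait,W:car1-GO | queues: N=0 E=0 S=0 W=0
Car 3 crosses at step 3

3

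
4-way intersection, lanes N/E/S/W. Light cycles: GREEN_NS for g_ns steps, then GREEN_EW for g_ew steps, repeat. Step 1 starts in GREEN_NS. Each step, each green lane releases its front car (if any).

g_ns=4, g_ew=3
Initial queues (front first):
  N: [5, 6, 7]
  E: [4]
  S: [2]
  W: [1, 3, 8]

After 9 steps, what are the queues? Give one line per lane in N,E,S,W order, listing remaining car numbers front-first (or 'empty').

Step 1 [NS]: N:car5-GO,E:wait,S:car2-GO,W:wait | queues: N=2 E=1 S=0 W=3
Step 2 [NS]: N:car6-GO,E:wait,S:empty,W:wait | queues: N=1 E=1 S=0 W=3
Step 3 [NS]: N:car7-GO,E:wait,S:empty,W:wait | queues: N=0 E=1 S=0 W=3
Step 4 [NS]: N:empty,E:wait,S:empty,W:wait | queues: N=0 E=1 S=0 W=3
Step 5 [EW]: N:wait,E:car4-GO,S:wait,W:car1-GO | queues: N=0 E=0 S=0 W=2
Step 6 [EW]: N:wait,E:empty,S:wait,W:car3-GO | queues: N=0 E=0 S=0 W=1
Step 7 [EW]: N:wait,E:empty,S:wait,W:car8-GO | queues: N=0 E=0 S=0 W=0

N: empty
E: empty
S: empty
W: empty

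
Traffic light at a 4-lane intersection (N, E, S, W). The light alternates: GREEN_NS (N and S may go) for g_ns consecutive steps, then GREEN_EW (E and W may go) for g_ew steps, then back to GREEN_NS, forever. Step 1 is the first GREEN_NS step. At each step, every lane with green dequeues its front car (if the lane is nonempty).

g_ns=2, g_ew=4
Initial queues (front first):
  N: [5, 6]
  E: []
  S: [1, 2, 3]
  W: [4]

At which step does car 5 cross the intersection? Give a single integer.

Step 1 [NS]: N:car5-GO,E:wait,S:car1-GO,W:wait | queues: N=1 E=0 S=2 W=1
Step 2 [NS]: N:car6-GO,E:wait,S:car2-GO,W:wait | queues: N=0 E=0 S=1 W=1
Step 3 [EW]: N:wait,E:empty,S:wait,W:car4-GO | queues: N=0 E=0 S=1 W=0
Step 4 [EW]: N:wait,E:empty,S:wait,W:empty | queues: N=0 E=0 S=1 W=0
Step 5 [EW]: N:wait,E:empty,S:wait,W:empty | queues: N=0 E=0 S=1 W=0
Step 6 [EW]: N:wait,E:empty,S:wait,W:empty | queues: N=0 E=0 S=1 W=0
Step 7 [NS]: N:empty,E:wait,S:car3-GO,W:wait | queues: N=0 E=0 S=0 W=0
Car 5 crosses at step 1

1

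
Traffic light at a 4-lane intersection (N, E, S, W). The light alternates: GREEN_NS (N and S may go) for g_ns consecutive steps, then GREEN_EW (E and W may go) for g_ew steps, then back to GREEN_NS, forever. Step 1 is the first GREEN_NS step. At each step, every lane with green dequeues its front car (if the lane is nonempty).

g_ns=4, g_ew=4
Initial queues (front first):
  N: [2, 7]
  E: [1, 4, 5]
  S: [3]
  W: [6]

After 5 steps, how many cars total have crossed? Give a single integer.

Step 1 [NS]: N:car2-GO,E:wait,S:car3-GO,W:wait | queues: N=1 E=3 S=0 W=1
Step 2 [NS]: N:car7-GO,E:wait,S:empty,W:wait | queues: N=0 E=3 S=0 W=1
Step 3 [NS]: N:empty,E:wait,S:empty,W:wait | queues: N=0 E=3 S=0 W=1
Step 4 [NS]: N:empty,E:wait,S:empty,W:wait | queues: N=0 E=3 S=0 W=1
Step 5 [EW]: N:wait,E:car1-GO,S:wait,W:car6-GO | queues: N=0 E=2 S=0 W=0
Cars crossed by step 5: 5

Answer: 5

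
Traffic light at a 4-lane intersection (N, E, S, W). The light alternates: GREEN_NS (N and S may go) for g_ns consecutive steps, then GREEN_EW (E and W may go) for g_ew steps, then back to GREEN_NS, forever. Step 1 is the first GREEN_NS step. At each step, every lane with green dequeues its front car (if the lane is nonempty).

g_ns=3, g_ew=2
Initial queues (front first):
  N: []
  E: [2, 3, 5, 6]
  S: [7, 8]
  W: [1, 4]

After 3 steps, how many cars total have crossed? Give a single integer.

Answer: 2

Derivation:
Step 1 [NS]: N:empty,E:wait,S:car7-GO,W:wait | queues: N=0 E=4 S=1 W=2
Step 2 [NS]: N:empty,E:wait,S:car8-GO,W:wait | queues: N=0 E=4 S=0 W=2
Step 3 [NS]: N:empty,E:wait,S:empty,W:wait | queues: N=0 E=4 S=0 W=2
Cars crossed by step 3: 2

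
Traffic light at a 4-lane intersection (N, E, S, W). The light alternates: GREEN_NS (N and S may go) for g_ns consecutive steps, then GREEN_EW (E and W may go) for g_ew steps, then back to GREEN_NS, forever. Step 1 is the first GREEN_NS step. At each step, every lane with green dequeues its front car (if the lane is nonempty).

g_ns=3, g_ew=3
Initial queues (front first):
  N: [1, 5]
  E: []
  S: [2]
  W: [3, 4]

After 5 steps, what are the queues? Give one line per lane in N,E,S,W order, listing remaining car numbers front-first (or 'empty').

Step 1 [NS]: N:car1-GO,E:wait,S:car2-GO,W:wait | queues: N=1 E=0 S=0 W=2
Step 2 [NS]: N:car5-GO,E:wait,S:empty,W:wait | queues: N=0 E=0 S=0 W=2
Step 3 [NS]: N:empty,E:wait,S:empty,W:wait | queues: N=0 E=0 S=0 W=2
Step 4 [EW]: N:wait,E:empty,S:wait,W:car3-GO | queues: N=0 E=0 S=0 W=1
Step 5 [EW]: N:wait,E:empty,S:wait,W:car4-GO | queues: N=0 E=0 S=0 W=0

N: empty
E: empty
S: empty
W: empty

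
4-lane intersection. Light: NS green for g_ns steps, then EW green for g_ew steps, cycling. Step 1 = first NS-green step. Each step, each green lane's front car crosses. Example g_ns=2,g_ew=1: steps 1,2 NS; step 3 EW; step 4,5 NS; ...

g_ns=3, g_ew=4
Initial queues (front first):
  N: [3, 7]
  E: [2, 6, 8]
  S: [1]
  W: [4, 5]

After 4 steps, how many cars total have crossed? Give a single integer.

Answer: 5

Derivation:
Step 1 [NS]: N:car3-GO,E:wait,S:car1-GO,W:wait | queues: N=1 E=3 S=0 W=2
Step 2 [NS]: N:car7-GO,E:wait,S:empty,W:wait | queues: N=0 E=3 S=0 W=2
Step 3 [NS]: N:empty,E:wait,S:empty,W:wait | queues: N=0 E=3 S=0 W=2
Step 4 [EW]: N:wait,E:car2-GO,S:wait,W:car4-GO | queues: N=0 E=2 S=0 W=1
Cars crossed by step 4: 5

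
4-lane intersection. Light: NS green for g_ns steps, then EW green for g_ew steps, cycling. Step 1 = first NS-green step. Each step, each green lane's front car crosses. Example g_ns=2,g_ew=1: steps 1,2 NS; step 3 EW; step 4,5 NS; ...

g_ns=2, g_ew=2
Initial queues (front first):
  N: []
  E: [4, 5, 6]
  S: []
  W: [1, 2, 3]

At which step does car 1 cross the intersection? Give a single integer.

Step 1 [NS]: N:empty,E:wait,S:empty,W:wait | queues: N=0 E=3 S=0 W=3
Step 2 [NS]: N:empty,E:wait,S:empty,W:wait | queues: N=0 E=3 S=0 W=3
Step 3 [EW]: N:wait,E:car4-GO,S:wait,W:car1-GO | queues: N=0 E=2 S=0 W=2
Step 4 [EW]: N:wait,E:car5-GO,S:wait,W:car2-GO | queues: N=0 E=1 S=0 W=1
Step 5 [NS]: N:empty,E:wait,S:empty,W:wait | queues: N=0 E=1 S=0 W=1
Step 6 [NS]: N:empty,E:wait,S:empty,W:wait | queues: N=0 E=1 S=0 W=1
Step 7 [EW]: N:wait,E:car6-GO,S:wait,W:car3-GO | queues: N=0 E=0 S=0 W=0
Car 1 crosses at step 3

3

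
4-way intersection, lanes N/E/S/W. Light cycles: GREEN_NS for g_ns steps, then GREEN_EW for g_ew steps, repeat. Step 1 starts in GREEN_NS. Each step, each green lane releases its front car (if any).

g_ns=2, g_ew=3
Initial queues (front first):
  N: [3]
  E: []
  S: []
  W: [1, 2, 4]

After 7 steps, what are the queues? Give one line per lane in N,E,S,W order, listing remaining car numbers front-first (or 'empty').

Step 1 [NS]: N:car3-GO,E:wait,S:empty,W:wait | queues: N=0 E=0 S=0 W=3
Step 2 [NS]: N:empty,E:wait,S:empty,W:wait | queues: N=0 E=0 S=0 W=3
Step 3 [EW]: N:wait,E:empty,S:wait,W:car1-GO | queues: N=0 E=0 S=0 W=2
Step 4 [EW]: N:wait,E:empty,S:wait,W:car2-GO | queues: N=0 E=0 S=0 W=1
Step 5 [EW]: N:wait,E:empty,S:wait,W:car4-GO | queues: N=0 E=0 S=0 W=0

N: empty
E: empty
S: empty
W: empty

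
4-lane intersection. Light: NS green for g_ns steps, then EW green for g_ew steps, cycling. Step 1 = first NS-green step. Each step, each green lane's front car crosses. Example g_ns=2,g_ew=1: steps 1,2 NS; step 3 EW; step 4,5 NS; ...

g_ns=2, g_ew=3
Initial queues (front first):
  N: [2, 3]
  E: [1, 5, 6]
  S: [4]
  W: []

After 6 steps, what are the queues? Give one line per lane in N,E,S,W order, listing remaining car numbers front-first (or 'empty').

Step 1 [NS]: N:car2-GO,E:wait,S:car4-GO,W:wait | queues: N=1 E=3 S=0 W=0
Step 2 [NS]: N:car3-GO,E:wait,S:empty,W:wait | queues: N=0 E=3 S=0 W=0
Step 3 [EW]: N:wait,E:car1-GO,S:wait,W:empty | queues: N=0 E=2 S=0 W=0
Step 4 [EW]: N:wait,E:car5-GO,S:wait,W:empty | queues: N=0 E=1 S=0 W=0
Step 5 [EW]: N:wait,E:car6-GO,S:wait,W:empty | queues: N=0 E=0 S=0 W=0

N: empty
E: empty
S: empty
W: empty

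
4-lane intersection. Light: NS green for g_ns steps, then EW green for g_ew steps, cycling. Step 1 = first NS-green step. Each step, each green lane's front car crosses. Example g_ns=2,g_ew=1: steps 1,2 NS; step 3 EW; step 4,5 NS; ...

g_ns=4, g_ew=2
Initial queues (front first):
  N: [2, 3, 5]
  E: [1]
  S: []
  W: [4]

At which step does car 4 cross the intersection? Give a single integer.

Step 1 [NS]: N:car2-GO,E:wait,S:empty,W:wait | queues: N=2 E=1 S=0 W=1
Step 2 [NS]: N:car3-GO,E:wait,S:empty,W:wait | queues: N=1 E=1 S=0 W=1
Step 3 [NS]: N:car5-GO,E:wait,S:empty,W:wait | queues: N=0 E=1 S=0 W=1
Step 4 [NS]: N:empty,E:wait,S:empty,W:wait | queues: N=0 E=1 S=0 W=1
Step 5 [EW]: N:wait,E:car1-GO,S:wait,W:car4-GO | queues: N=0 E=0 S=0 W=0
Car 4 crosses at step 5

5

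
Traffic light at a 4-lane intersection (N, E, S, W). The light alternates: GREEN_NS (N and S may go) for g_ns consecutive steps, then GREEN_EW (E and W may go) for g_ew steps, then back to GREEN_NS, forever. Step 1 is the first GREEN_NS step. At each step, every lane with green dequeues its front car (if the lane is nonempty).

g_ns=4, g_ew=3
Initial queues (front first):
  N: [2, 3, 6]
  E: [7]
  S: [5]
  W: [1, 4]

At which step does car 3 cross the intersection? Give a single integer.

Step 1 [NS]: N:car2-GO,E:wait,S:car5-GO,W:wait | queues: N=2 E=1 S=0 W=2
Step 2 [NS]: N:car3-GO,E:wait,S:empty,W:wait | queues: N=1 E=1 S=0 W=2
Step 3 [NS]: N:car6-GO,E:wait,S:empty,W:wait | queues: N=0 E=1 S=0 W=2
Step 4 [NS]: N:empty,E:wait,S:empty,W:wait | queues: N=0 E=1 S=0 W=2
Step 5 [EW]: N:wait,E:car7-GO,S:wait,W:car1-GO | queues: N=0 E=0 S=0 W=1
Step 6 [EW]: N:wait,E:empty,S:wait,W:car4-GO | queues: N=0 E=0 S=0 W=0
Car 3 crosses at step 2

2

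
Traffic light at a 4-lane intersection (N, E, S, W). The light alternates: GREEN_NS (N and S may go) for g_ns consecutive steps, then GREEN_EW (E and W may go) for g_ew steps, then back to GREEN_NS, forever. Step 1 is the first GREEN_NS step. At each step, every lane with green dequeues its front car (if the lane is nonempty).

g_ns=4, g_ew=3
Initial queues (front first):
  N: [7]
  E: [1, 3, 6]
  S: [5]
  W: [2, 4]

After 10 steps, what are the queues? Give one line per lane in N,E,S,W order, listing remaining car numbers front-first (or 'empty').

Step 1 [NS]: N:car7-GO,E:wait,S:car5-GO,W:wait | queues: N=0 E=3 S=0 W=2
Step 2 [NS]: N:empty,E:wait,S:empty,W:wait | queues: N=0 E=3 S=0 W=2
Step 3 [NS]: N:empty,E:wait,S:empty,W:wait | queues: N=0 E=3 S=0 W=2
Step 4 [NS]: N:empty,E:wait,S:empty,W:wait | queues: N=0 E=3 S=0 W=2
Step 5 [EW]: N:wait,E:car1-GO,S:wait,W:car2-GO | queues: N=0 E=2 S=0 W=1
Step 6 [EW]: N:wait,E:car3-GO,S:wait,W:car4-GO | queues: N=0 E=1 S=0 W=0
Step 7 [EW]: N:wait,E:car6-GO,S:wait,W:empty | queues: N=0 E=0 S=0 W=0

N: empty
E: empty
S: empty
W: empty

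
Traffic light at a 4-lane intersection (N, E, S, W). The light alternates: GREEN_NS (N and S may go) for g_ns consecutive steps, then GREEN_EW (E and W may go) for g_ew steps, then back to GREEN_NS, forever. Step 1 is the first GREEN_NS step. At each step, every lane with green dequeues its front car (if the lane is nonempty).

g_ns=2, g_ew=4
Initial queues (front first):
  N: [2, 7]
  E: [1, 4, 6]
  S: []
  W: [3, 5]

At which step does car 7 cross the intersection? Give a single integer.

Step 1 [NS]: N:car2-GO,E:wait,S:empty,W:wait | queues: N=1 E=3 S=0 W=2
Step 2 [NS]: N:car7-GO,E:wait,S:empty,W:wait | queues: N=0 E=3 S=0 W=2
Step 3 [EW]: N:wait,E:car1-GO,S:wait,W:car3-GO | queues: N=0 E=2 S=0 W=1
Step 4 [EW]: N:wait,E:car4-GO,S:wait,W:car5-GO | queues: N=0 E=1 S=0 W=0
Step 5 [EW]: N:wait,E:car6-GO,S:wait,W:empty | queues: N=0 E=0 S=0 W=0
Car 7 crosses at step 2

2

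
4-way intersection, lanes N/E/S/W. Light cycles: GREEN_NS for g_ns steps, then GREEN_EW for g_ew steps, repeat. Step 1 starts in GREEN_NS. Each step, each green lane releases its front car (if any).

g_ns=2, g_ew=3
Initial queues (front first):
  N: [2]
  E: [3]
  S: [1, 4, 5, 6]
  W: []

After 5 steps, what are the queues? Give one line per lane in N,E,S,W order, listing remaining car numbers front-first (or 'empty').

Step 1 [NS]: N:car2-GO,E:wait,S:car1-GO,W:wait | queues: N=0 E=1 S=3 W=0
Step 2 [NS]: N:empty,E:wait,S:car4-GO,W:wait | queues: N=0 E=1 S=2 W=0
Step 3 [EW]: N:wait,E:car3-GO,S:wait,W:empty | queues: N=0 E=0 S=2 W=0
Step 4 [EW]: N:wait,E:empty,S:wait,W:empty | queues: N=0 E=0 S=2 W=0
Step 5 [EW]: N:wait,E:empty,S:wait,W:empty | queues: N=0 E=0 S=2 W=0

N: empty
E: empty
S: 5 6
W: empty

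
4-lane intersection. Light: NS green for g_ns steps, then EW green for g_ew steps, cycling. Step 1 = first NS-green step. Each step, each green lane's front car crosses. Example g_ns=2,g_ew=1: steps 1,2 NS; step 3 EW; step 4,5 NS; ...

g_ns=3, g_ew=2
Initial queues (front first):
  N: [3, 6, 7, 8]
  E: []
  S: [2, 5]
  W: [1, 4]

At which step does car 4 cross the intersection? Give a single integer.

Step 1 [NS]: N:car3-GO,E:wait,S:car2-GO,W:wait | queues: N=3 E=0 S=1 W=2
Step 2 [NS]: N:car6-GO,E:wait,S:car5-GO,W:wait | queues: N=2 E=0 S=0 W=2
Step 3 [NS]: N:car7-GO,E:wait,S:empty,W:wait | queues: N=1 E=0 S=0 W=2
Step 4 [EW]: N:wait,E:empty,S:wait,W:car1-GO | queues: N=1 E=0 S=0 W=1
Step 5 [EW]: N:wait,E:empty,S:wait,W:car4-GO | queues: N=1 E=0 S=0 W=0
Step 6 [NS]: N:car8-GO,E:wait,S:empty,W:wait | queues: N=0 E=0 S=0 W=0
Car 4 crosses at step 5

5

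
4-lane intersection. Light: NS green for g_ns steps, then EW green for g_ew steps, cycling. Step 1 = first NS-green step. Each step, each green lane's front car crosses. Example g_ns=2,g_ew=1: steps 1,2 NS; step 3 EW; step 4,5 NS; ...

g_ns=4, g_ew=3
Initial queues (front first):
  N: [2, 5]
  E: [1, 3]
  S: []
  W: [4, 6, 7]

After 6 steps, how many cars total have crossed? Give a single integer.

Answer: 6

Derivation:
Step 1 [NS]: N:car2-GO,E:wait,S:empty,W:wait | queues: N=1 E=2 S=0 W=3
Step 2 [NS]: N:car5-GO,E:wait,S:empty,W:wait | queues: N=0 E=2 S=0 W=3
Step 3 [NS]: N:empty,E:wait,S:empty,W:wait | queues: N=0 E=2 S=0 W=3
Step 4 [NS]: N:empty,E:wait,S:empty,W:wait | queues: N=0 E=2 S=0 W=3
Step 5 [EW]: N:wait,E:car1-GO,S:wait,W:car4-GO | queues: N=0 E=1 S=0 W=2
Step 6 [EW]: N:wait,E:car3-GO,S:wait,W:car6-GO | queues: N=0 E=0 S=0 W=1
Cars crossed by step 6: 6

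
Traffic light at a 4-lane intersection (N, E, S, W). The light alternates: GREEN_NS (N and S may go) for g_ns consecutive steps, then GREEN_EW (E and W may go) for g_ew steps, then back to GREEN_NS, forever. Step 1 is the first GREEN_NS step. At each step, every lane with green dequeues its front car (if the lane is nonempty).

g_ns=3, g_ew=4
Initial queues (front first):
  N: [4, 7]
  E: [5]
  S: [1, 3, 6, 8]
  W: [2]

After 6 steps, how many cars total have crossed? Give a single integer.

Answer: 7

Derivation:
Step 1 [NS]: N:car4-GO,E:wait,S:car1-GO,W:wait | queues: N=1 E=1 S=3 W=1
Step 2 [NS]: N:car7-GO,E:wait,S:car3-GO,W:wait | queues: N=0 E=1 S=2 W=1
Step 3 [NS]: N:empty,E:wait,S:car6-GO,W:wait | queues: N=0 E=1 S=1 W=1
Step 4 [EW]: N:wait,E:car5-GO,S:wait,W:car2-GO | queues: N=0 E=0 S=1 W=0
Step 5 [EW]: N:wait,E:empty,S:wait,W:empty | queues: N=0 E=0 S=1 W=0
Step 6 [EW]: N:wait,E:empty,S:wait,W:empty | queues: N=0 E=0 S=1 W=0
Cars crossed by step 6: 7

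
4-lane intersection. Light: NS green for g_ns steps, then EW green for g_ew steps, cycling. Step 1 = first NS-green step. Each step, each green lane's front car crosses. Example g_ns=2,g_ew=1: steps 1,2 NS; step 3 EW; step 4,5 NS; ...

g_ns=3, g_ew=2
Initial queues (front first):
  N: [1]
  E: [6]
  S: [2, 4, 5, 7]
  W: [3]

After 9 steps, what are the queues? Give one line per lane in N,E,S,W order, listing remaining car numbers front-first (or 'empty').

Step 1 [NS]: N:car1-GO,E:wait,S:car2-GO,W:wait | queues: N=0 E=1 S=3 W=1
Step 2 [NS]: N:empty,E:wait,S:car4-GO,W:wait | queues: N=0 E=1 S=2 W=1
Step 3 [NS]: N:empty,E:wait,S:car5-GO,W:wait | queues: N=0 E=1 S=1 W=1
Step 4 [EW]: N:wait,E:car6-GO,S:wait,W:car3-GO | queues: N=0 E=0 S=1 W=0
Step 5 [EW]: N:wait,E:empty,S:wait,W:empty | queues: N=0 E=0 S=1 W=0
Step 6 [NS]: N:empty,E:wait,S:car7-GO,W:wait | queues: N=0 E=0 S=0 W=0

N: empty
E: empty
S: empty
W: empty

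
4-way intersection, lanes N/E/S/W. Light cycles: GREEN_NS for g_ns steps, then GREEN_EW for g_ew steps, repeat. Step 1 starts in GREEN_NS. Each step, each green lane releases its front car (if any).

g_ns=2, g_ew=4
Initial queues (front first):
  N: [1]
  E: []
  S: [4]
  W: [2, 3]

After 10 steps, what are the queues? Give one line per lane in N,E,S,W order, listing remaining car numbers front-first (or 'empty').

Step 1 [NS]: N:car1-GO,E:wait,S:car4-GO,W:wait | queues: N=0 E=0 S=0 W=2
Step 2 [NS]: N:empty,E:wait,S:empty,W:wait | queues: N=0 E=0 S=0 W=2
Step 3 [EW]: N:wait,E:empty,S:wait,W:car2-GO | queues: N=0 E=0 S=0 W=1
Step 4 [EW]: N:wait,E:empty,S:wait,W:car3-GO | queues: N=0 E=0 S=0 W=0

N: empty
E: empty
S: empty
W: empty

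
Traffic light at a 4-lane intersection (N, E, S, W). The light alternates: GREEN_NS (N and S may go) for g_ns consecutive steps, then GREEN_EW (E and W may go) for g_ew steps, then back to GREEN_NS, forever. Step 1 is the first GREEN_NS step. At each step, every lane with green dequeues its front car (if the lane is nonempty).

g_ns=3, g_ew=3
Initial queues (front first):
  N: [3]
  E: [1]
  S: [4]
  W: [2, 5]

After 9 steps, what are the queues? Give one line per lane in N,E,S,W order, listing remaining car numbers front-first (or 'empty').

Step 1 [NS]: N:car3-GO,E:wait,S:car4-GO,W:wait | queues: N=0 E=1 S=0 W=2
Step 2 [NS]: N:empty,E:wait,S:empty,W:wait | queues: N=0 E=1 S=0 W=2
Step 3 [NS]: N:empty,E:wait,S:empty,W:wait | queues: N=0 E=1 S=0 W=2
Step 4 [EW]: N:wait,E:car1-GO,S:wait,W:car2-GO | queues: N=0 E=0 S=0 W=1
Step 5 [EW]: N:wait,E:empty,S:wait,W:car5-GO | queues: N=0 E=0 S=0 W=0

N: empty
E: empty
S: empty
W: empty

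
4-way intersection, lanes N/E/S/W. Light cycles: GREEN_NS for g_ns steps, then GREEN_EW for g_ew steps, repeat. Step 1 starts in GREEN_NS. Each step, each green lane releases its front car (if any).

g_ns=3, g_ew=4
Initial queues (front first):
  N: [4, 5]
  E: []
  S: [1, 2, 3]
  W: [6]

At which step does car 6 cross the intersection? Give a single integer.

Step 1 [NS]: N:car4-GO,E:wait,S:car1-GO,W:wait | queues: N=1 E=0 S=2 W=1
Step 2 [NS]: N:car5-GO,E:wait,S:car2-GO,W:wait | queues: N=0 E=0 S=1 W=1
Step 3 [NS]: N:empty,E:wait,S:car3-GO,W:wait | queues: N=0 E=0 S=0 W=1
Step 4 [EW]: N:wait,E:empty,S:wait,W:car6-GO | queues: N=0 E=0 S=0 W=0
Car 6 crosses at step 4

4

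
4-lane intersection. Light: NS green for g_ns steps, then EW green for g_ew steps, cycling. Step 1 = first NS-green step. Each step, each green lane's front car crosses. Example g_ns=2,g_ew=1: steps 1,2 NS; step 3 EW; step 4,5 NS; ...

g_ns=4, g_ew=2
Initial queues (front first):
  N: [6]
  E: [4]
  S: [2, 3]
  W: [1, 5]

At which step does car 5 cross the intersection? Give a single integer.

Step 1 [NS]: N:car6-GO,E:wait,S:car2-GO,W:wait | queues: N=0 E=1 S=1 W=2
Step 2 [NS]: N:empty,E:wait,S:car3-GO,W:wait | queues: N=0 E=1 S=0 W=2
Step 3 [NS]: N:empty,E:wait,S:empty,W:wait | queues: N=0 E=1 S=0 W=2
Step 4 [NS]: N:empty,E:wait,S:empty,W:wait | queues: N=0 E=1 S=0 W=2
Step 5 [EW]: N:wait,E:car4-GO,S:wait,W:car1-GO | queues: N=0 E=0 S=0 W=1
Step 6 [EW]: N:wait,E:empty,S:wait,W:car5-GO | queues: N=0 E=0 S=0 W=0
Car 5 crosses at step 6

6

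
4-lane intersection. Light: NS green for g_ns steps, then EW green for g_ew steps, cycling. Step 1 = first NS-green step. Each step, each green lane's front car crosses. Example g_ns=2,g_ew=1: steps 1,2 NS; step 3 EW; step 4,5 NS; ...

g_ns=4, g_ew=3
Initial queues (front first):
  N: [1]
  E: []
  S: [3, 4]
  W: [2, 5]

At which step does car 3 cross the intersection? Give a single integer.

Step 1 [NS]: N:car1-GO,E:wait,S:car3-GO,W:wait | queues: N=0 E=0 S=1 W=2
Step 2 [NS]: N:empty,E:wait,S:car4-GO,W:wait | queues: N=0 E=0 S=0 W=2
Step 3 [NS]: N:empty,E:wait,S:empty,W:wait | queues: N=0 E=0 S=0 W=2
Step 4 [NS]: N:empty,E:wait,S:empty,W:wait | queues: N=0 E=0 S=0 W=2
Step 5 [EW]: N:wait,E:empty,S:wait,W:car2-GO | queues: N=0 E=0 S=0 W=1
Step 6 [EW]: N:wait,E:empty,S:wait,W:car5-GO | queues: N=0 E=0 S=0 W=0
Car 3 crosses at step 1

1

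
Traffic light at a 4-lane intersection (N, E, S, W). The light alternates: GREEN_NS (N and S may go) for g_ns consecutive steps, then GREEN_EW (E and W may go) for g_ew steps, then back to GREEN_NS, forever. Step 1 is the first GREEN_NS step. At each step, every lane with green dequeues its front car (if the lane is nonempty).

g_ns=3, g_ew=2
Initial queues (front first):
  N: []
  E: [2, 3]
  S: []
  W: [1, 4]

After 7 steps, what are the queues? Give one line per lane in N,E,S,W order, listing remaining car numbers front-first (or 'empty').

Step 1 [NS]: N:empty,E:wait,S:empty,W:wait | queues: N=0 E=2 S=0 W=2
Step 2 [NS]: N:empty,E:wait,S:empty,W:wait | queues: N=0 E=2 S=0 W=2
Step 3 [NS]: N:empty,E:wait,S:empty,W:wait | queues: N=0 E=2 S=0 W=2
Step 4 [EW]: N:wait,E:car2-GO,S:wait,W:car1-GO | queues: N=0 E=1 S=0 W=1
Step 5 [EW]: N:wait,E:car3-GO,S:wait,W:car4-GO | queues: N=0 E=0 S=0 W=0

N: empty
E: empty
S: empty
W: empty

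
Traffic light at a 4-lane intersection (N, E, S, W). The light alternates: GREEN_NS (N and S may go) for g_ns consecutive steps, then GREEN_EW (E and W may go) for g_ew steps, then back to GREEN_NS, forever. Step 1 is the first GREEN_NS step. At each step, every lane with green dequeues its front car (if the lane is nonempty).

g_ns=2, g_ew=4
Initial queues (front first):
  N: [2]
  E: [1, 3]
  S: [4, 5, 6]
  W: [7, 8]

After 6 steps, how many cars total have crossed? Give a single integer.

Step 1 [NS]: N:car2-GO,E:wait,S:car4-GO,W:wait | queues: N=0 E=2 S=2 W=2
Step 2 [NS]: N:empty,E:wait,S:car5-GO,W:wait | queues: N=0 E=2 S=1 W=2
Step 3 [EW]: N:wait,E:car1-GO,S:wait,W:car7-GO | queues: N=0 E=1 S=1 W=1
Step 4 [EW]: N:wait,E:car3-GO,S:wait,W:car8-GO | queues: N=0 E=0 S=1 W=0
Step 5 [EW]: N:wait,E:empty,S:wait,W:empty | queues: N=0 E=0 S=1 W=0
Step 6 [EW]: N:wait,E:empty,S:wait,W:empty | queues: N=0 E=0 S=1 W=0
Cars crossed by step 6: 7

Answer: 7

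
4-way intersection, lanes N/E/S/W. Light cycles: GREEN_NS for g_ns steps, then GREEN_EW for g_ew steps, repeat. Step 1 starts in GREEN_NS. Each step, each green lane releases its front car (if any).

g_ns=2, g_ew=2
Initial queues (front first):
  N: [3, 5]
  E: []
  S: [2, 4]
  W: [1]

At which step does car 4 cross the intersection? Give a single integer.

Step 1 [NS]: N:car3-GO,E:wait,S:car2-GO,W:wait | queues: N=1 E=0 S=1 W=1
Step 2 [NS]: N:car5-GO,E:wait,S:car4-GO,W:wait | queues: N=0 E=0 S=0 W=1
Step 3 [EW]: N:wait,E:empty,S:wait,W:car1-GO | queues: N=0 E=0 S=0 W=0
Car 4 crosses at step 2

2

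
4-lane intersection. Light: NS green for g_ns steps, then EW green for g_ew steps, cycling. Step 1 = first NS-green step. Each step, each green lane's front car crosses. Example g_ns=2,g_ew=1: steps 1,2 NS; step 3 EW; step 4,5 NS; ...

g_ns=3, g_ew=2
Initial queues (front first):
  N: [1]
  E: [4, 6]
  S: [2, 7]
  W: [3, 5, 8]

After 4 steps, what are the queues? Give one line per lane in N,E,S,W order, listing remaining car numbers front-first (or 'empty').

Step 1 [NS]: N:car1-GO,E:wait,S:car2-GO,W:wait | queues: N=0 E=2 S=1 W=3
Step 2 [NS]: N:empty,E:wait,S:car7-GO,W:wait | queues: N=0 E=2 S=0 W=3
Step 3 [NS]: N:empty,E:wait,S:empty,W:wait | queues: N=0 E=2 S=0 W=3
Step 4 [EW]: N:wait,E:car4-GO,S:wait,W:car3-GO | queues: N=0 E=1 S=0 W=2

N: empty
E: 6
S: empty
W: 5 8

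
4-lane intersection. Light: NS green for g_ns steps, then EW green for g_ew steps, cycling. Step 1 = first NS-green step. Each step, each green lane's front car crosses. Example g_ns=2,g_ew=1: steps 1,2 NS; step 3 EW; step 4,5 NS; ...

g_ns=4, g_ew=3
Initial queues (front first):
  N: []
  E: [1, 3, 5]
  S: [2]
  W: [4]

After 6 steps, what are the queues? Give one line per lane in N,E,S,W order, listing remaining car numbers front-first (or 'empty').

Step 1 [NS]: N:empty,E:wait,S:car2-GO,W:wait | queues: N=0 E=3 S=0 W=1
Step 2 [NS]: N:empty,E:wait,S:empty,W:wait | queues: N=0 E=3 S=0 W=1
Step 3 [NS]: N:empty,E:wait,S:empty,W:wait | queues: N=0 E=3 S=0 W=1
Step 4 [NS]: N:empty,E:wait,S:empty,W:wait | queues: N=0 E=3 S=0 W=1
Step 5 [EW]: N:wait,E:car1-GO,S:wait,W:car4-GO | queues: N=0 E=2 S=0 W=0
Step 6 [EW]: N:wait,E:car3-GO,S:wait,W:empty | queues: N=0 E=1 S=0 W=0

N: empty
E: 5
S: empty
W: empty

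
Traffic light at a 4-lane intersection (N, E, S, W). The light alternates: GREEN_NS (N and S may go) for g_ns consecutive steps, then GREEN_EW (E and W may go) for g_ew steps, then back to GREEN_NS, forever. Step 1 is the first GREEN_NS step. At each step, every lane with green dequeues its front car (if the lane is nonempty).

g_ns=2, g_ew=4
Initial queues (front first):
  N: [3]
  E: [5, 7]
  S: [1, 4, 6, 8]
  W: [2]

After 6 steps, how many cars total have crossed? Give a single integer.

Answer: 6

Derivation:
Step 1 [NS]: N:car3-GO,E:wait,S:car1-GO,W:wait | queues: N=0 E=2 S=3 W=1
Step 2 [NS]: N:empty,E:wait,S:car4-GO,W:wait | queues: N=0 E=2 S=2 W=1
Step 3 [EW]: N:wait,E:car5-GO,S:wait,W:car2-GO | queues: N=0 E=1 S=2 W=0
Step 4 [EW]: N:wait,E:car7-GO,S:wait,W:empty | queues: N=0 E=0 S=2 W=0
Step 5 [EW]: N:wait,E:empty,S:wait,W:empty | queues: N=0 E=0 S=2 W=0
Step 6 [EW]: N:wait,E:empty,S:wait,W:empty | queues: N=0 E=0 S=2 W=0
Cars crossed by step 6: 6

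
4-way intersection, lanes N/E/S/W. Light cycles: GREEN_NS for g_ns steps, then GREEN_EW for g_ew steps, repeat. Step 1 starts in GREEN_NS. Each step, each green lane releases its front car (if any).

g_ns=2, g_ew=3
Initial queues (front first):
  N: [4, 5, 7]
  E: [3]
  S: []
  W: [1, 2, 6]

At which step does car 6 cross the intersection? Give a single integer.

Step 1 [NS]: N:car4-GO,E:wait,S:empty,W:wait | queues: N=2 E=1 S=0 W=3
Step 2 [NS]: N:car5-GO,E:wait,S:empty,W:wait | queues: N=1 E=1 S=0 W=3
Step 3 [EW]: N:wait,E:car3-GO,S:wait,W:car1-GO | queues: N=1 E=0 S=0 W=2
Step 4 [EW]: N:wait,E:empty,S:wait,W:car2-GO | queues: N=1 E=0 S=0 W=1
Step 5 [EW]: N:wait,E:empty,S:wait,W:car6-GO | queues: N=1 E=0 S=0 W=0
Step 6 [NS]: N:car7-GO,E:wait,S:empty,W:wait | queues: N=0 E=0 S=0 W=0
Car 6 crosses at step 5

5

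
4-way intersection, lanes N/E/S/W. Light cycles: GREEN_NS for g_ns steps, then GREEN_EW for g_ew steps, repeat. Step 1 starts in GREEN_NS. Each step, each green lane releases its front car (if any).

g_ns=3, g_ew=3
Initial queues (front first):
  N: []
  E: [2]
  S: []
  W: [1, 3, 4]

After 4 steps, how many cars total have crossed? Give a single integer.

Step 1 [NS]: N:empty,E:wait,S:empty,W:wait | queues: N=0 E=1 S=0 W=3
Step 2 [NS]: N:empty,E:wait,S:empty,W:wait | queues: N=0 E=1 S=0 W=3
Step 3 [NS]: N:empty,E:wait,S:empty,W:wait | queues: N=0 E=1 S=0 W=3
Step 4 [EW]: N:wait,E:car2-GO,S:wait,W:car1-GO | queues: N=0 E=0 S=0 W=2
Cars crossed by step 4: 2

Answer: 2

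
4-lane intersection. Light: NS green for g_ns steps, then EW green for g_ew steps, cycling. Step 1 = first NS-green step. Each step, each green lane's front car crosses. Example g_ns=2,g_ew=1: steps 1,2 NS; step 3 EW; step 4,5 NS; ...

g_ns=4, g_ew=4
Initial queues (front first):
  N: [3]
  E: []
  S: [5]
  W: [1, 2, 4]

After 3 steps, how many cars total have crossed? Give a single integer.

Step 1 [NS]: N:car3-GO,E:wait,S:car5-GO,W:wait | queues: N=0 E=0 S=0 W=3
Step 2 [NS]: N:empty,E:wait,S:empty,W:wait | queues: N=0 E=0 S=0 W=3
Step 3 [NS]: N:empty,E:wait,S:empty,W:wait | queues: N=0 E=0 S=0 W=3
Cars crossed by step 3: 2

Answer: 2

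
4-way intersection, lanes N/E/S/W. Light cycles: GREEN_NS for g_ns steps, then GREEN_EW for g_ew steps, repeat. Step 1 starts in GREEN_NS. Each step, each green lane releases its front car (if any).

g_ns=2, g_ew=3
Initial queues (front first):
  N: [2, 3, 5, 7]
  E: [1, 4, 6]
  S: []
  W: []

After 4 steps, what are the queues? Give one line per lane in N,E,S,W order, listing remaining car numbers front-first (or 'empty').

Step 1 [NS]: N:car2-GO,E:wait,S:empty,W:wait | queues: N=3 E=3 S=0 W=0
Step 2 [NS]: N:car3-GO,E:wait,S:empty,W:wait | queues: N=2 E=3 S=0 W=0
Step 3 [EW]: N:wait,E:car1-GO,S:wait,W:empty | queues: N=2 E=2 S=0 W=0
Step 4 [EW]: N:wait,E:car4-GO,S:wait,W:empty | queues: N=2 E=1 S=0 W=0

N: 5 7
E: 6
S: empty
W: empty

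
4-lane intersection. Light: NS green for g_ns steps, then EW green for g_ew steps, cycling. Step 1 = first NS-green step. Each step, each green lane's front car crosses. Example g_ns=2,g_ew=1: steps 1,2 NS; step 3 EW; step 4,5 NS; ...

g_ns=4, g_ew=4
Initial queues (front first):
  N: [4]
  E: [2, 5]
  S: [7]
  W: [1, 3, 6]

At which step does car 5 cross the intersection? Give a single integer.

Step 1 [NS]: N:car4-GO,E:wait,S:car7-GO,W:wait | queues: N=0 E=2 S=0 W=3
Step 2 [NS]: N:empty,E:wait,S:empty,W:wait | queues: N=0 E=2 S=0 W=3
Step 3 [NS]: N:empty,E:wait,S:empty,W:wait | queues: N=0 E=2 S=0 W=3
Step 4 [NS]: N:empty,E:wait,S:empty,W:wait | queues: N=0 E=2 S=0 W=3
Step 5 [EW]: N:wait,E:car2-GO,S:wait,W:car1-GO | queues: N=0 E=1 S=0 W=2
Step 6 [EW]: N:wait,E:car5-GO,S:wait,W:car3-GO | queues: N=0 E=0 S=0 W=1
Step 7 [EW]: N:wait,E:empty,S:wait,W:car6-GO | queues: N=0 E=0 S=0 W=0
Car 5 crosses at step 6

6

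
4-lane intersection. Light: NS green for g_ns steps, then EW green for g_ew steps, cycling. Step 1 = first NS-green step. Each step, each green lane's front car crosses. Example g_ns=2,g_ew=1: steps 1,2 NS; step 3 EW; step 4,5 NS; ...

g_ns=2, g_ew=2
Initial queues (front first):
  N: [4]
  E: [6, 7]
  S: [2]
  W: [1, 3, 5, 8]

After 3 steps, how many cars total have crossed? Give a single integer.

Step 1 [NS]: N:car4-GO,E:wait,S:car2-GO,W:wait | queues: N=0 E=2 S=0 W=4
Step 2 [NS]: N:empty,E:wait,S:empty,W:wait | queues: N=0 E=2 S=0 W=4
Step 3 [EW]: N:wait,E:car6-GO,S:wait,W:car1-GO | queues: N=0 E=1 S=0 W=3
Cars crossed by step 3: 4

Answer: 4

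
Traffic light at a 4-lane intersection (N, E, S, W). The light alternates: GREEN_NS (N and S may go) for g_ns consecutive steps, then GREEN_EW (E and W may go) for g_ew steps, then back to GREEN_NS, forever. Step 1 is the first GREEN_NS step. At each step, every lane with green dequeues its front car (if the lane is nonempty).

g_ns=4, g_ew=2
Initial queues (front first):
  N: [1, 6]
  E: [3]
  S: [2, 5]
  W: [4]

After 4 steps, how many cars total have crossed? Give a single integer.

Answer: 4

Derivation:
Step 1 [NS]: N:car1-GO,E:wait,S:car2-GO,W:wait | queues: N=1 E=1 S=1 W=1
Step 2 [NS]: N:car6-GO,E:wait,S:car5-GO,W:wait | queues: N=0 E=1 S=0 W=1
Step 3 [NS]: N:empty,E:wait,S:empty,W:wait | queues: N=0 E=1 S=0 W=1
Step 4 [NS]: N:empty,E:wait,S:empty,W:wait | queues: N=0 E=1 S=0 W=1
Cars crossed by step 4: 4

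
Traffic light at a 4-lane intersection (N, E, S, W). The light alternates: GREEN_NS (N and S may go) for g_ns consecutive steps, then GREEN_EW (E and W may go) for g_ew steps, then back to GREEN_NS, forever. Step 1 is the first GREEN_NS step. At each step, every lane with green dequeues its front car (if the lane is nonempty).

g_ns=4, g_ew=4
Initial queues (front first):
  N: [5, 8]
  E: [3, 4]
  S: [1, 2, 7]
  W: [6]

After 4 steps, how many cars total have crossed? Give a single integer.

Answer: 5

Derivation:
Step 1 [NS]: N:car5-GO,E:wait,S:car1-GO,W:wait | queues: N=1 E=2 S=2 W=1
Step 2 [NS]: N:car8-GO,E:wait,S:car2-GO,W:wait | queues: N=0 E=2 S=1 W=1
Step 3 [NS]: N:empty,E:wait,S:car7-GO,W:wait | queues: N=0 E=2 S=0 W=1
Step 4 [NS]: N:empty,E:wait,S:empty,W:wait | queues: N=0 E=2 S=0 W=1
Cars crossed by step 4: 5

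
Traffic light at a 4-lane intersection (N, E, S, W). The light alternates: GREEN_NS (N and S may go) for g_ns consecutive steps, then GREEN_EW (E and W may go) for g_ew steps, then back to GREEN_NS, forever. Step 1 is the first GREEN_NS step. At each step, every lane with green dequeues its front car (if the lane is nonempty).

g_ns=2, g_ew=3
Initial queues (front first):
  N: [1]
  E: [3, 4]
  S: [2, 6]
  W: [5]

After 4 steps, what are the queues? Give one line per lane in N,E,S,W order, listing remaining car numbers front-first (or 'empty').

Step 1 [NS]: N:car1-GO,E:wait,S:car2-GO,W:wait | queues: N=0 E=2 S=1 W=1
Step 2 [NS]: N:empty,E:wait,S:car6-GO,W:wait | queues: N=0 E=2 S=0 W=1
Step 3 [EW]: N:wait,E:car3-GO,S:wait,W:car5-GO | queues: N=0 E=1 S=0 W=0
Step 4 [EW]: N:wait,E:car4-GO,S:wait,W:empty | queues: N=0 E=0 S=0 W=0

N: empty
E: empty
S: empty
W: empty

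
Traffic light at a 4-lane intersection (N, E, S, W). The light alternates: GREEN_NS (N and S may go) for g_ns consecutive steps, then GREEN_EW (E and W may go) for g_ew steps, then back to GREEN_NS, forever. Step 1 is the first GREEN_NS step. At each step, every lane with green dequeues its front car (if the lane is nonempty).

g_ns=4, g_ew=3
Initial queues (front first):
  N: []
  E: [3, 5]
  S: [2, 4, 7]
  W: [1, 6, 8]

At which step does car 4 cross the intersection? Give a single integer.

Step 1 [NS]: N:empty,E:wait,S:car2-GO,W:wait | queues: N=0 E=2 S=2 W=3
Step 2 [NS]: N:empty,E:wait,S:car4-GO,W:wait | queues: N=0 E=2 S=1 W=3
Step 3 [NS]: N:empty,E:wait,S:car7-GO,W:wait | queues: N=0 E=2 S=0 W=3
Step 4 [NS]: N:empty,E:wait,S:empty,W:wait | queues: N=0 E=2 S=0 W=3
Step 5 [EW]: N:wait,E:car3-GO,S:wait,W:car1-GO | queues: N=0 E=1 S=0 W=2
Step 6 [EW]: N:wait,E:car5-GO,S:wait,W:car6-GO | queues: N=0 E=0 S=0 W=1
Step 7 [EW]: N:wait,E:empty,S:wait,W:car8-GO | queues: N=0 E=0 S=0 W=0
Car 4 crosses at step 2

2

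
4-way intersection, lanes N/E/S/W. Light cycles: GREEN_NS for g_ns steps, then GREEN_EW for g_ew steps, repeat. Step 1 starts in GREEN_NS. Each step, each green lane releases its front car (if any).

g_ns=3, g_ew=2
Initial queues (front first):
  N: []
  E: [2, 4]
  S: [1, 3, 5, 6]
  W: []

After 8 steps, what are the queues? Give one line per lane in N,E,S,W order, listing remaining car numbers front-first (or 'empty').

Step 1 [NS]: N:empty,E:wait,S:car1-GO,W:wait | queues: N=0 E=2 S=3 W=0
Step 2 [NS]: N:empty,E:wait,S:car3-GO,W:wait | queues: N=0 E=2 S=2 W=0
Step 3 [NS]: N:empty,E:wait,S:car5-GO,W:wait | queues: N=0 E=2 S=1 W=0
Step 4 [EW]: N:wait,E:car2-GO,S:wait,W:empty | queues: N=0 E=1 S=1 W=0
Step 5 [EW]: N:wait,E:car4-GO,S:wait,W:empty | queues: N=0 E=0 S=1 W=0
Step 6 [NS]: N:empty,E:wait,S:car6-GO,W:wait | queues: N=0 E=0 S=0 W=0

N: empty
E: empty
S: empty
W: empty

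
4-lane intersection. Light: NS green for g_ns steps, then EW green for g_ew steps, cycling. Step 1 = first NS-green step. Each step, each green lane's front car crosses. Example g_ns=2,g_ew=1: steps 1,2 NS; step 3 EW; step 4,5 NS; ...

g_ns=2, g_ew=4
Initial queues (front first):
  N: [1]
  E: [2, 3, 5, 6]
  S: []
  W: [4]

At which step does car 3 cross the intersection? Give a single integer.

Step 1 [NS]: N:car1-GO,E:wait,S:empty,W:wait | queues: N=0 E=4 S=0 W=1
Step 2 [NS]: N:empty,E:wait,S:empty,W:wait | queues: N=0 E=4 S=0 W=1
Step 3 [EW]: N:wait,E:car2-GO,S:wait,W:car4-GO | queues: N=0 E=3 S=0 W=0
Step 4 [EW]: N:wait,E:car3-GO,S:wait,W:empty | queues: N=0 E=2 S=0 W=0
Step 5 [EW]: N:wait,E:car5-GO,S:wait,W:empty | queues: N=0 E=1 S=0 W=0
Step 6 [EW]: N:wait,E:car6-GO,S:wait,W:empty | queues: N=0 E=0 S=0 W=0
Car 3 crosses at step 4

4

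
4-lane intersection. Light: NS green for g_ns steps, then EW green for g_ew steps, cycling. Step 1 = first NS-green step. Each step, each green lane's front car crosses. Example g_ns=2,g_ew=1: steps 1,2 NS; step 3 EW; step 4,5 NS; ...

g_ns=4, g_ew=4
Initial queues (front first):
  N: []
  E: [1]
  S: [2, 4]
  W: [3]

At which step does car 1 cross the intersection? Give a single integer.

Step 1 [NS]: N:empty,E:wait,S:car2-GO,W:wait | queues: N=0 E=1 S=1 W=1
Step 2 [NS]: N:empty,E:wait,S:car4-GO,W:wait | queues: N=0 E=1 S=0 W=1
Step 3 [NS]: N:empty,E:wait,S:empty,W:wait | queues: N=0 E=1 S=0 W=1
Step 4 [NS]: N:empty,E:wait,S:empty,W:wait | queues: N=0 E=1 S=0 W=1
Step 5 [EW]: N:wait,E:car1-GO,S:wait,W:car3-GO | queues: N=0 E=0 S=0 W=0
Car 1 crosses at step 5

5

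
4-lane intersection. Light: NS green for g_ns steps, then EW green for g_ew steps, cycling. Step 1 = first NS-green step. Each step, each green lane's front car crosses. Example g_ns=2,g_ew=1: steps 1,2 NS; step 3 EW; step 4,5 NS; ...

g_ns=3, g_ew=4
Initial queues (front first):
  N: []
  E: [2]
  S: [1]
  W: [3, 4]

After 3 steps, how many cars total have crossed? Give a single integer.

Step 1 [NS]: N:empty,E:wait,S:car1-GO,W:wait | queues: N=0 E=1 S=0 W=2
Step 2 [NS]: N:empty,E:wait,S:empty,W:wait | queues: N=0 E=1 S=0 W=2
Step 3 [NS]: N:empty,E:wait,S:empty,W:wait | queues: N=0 E=1 S=0 W=2
Cars crossed by step 3: 1

Answer: 1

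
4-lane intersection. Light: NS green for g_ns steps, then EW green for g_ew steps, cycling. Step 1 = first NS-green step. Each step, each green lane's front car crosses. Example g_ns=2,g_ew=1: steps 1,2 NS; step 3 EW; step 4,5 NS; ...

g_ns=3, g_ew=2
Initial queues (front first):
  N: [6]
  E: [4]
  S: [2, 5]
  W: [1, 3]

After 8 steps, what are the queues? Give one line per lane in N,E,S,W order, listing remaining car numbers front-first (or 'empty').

Step 1 [NS]: N:car6-GO,E:wait,S:car2-GO,W:wait | queues: N=0 E=1 S=1 W=2
Step 2 [NS]: N:empty,E:wait,S:car5-GO,W:wait | queues: N=0 E=1 S=0 W=2
Step 3 [NS]: N:empty,E:wait,S:empty,W:wait | queues: N=0 E=1 S=0 W=2
Step 4 [EW]: N:wait,E:car4-GO,S:wait,W:car1-GO | queues: N=0 E=0 S=0 W=1
Step 5 [EW]: N:wait,E:empty,S:wait,W:car3-GO | queues: N=0 E=0 S=0 W=0

N: empty
E: empty
S: empty
W: empty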